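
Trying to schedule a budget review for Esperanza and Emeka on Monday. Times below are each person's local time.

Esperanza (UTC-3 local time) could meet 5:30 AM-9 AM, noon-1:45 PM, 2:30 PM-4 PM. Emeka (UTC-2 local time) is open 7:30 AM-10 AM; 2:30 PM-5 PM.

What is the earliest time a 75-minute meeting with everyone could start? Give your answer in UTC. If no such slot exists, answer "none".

Esperanza in UTC: 08:30-12:00, 15:00-16:45, 17:30-19:00 (add 3h to convert from UTC-3).
Emeka in UTC: 09:30-12:00, 16:30-19:00 (add 2h to convert from UTC-2).
Esperanza ∩ Emeka: 09:30-12:00, 16:30-16:45, 17:30-19:00.
The first common window of at least 75 minutes is 09:30-12:00, so the earliest start is 09:30.

09:30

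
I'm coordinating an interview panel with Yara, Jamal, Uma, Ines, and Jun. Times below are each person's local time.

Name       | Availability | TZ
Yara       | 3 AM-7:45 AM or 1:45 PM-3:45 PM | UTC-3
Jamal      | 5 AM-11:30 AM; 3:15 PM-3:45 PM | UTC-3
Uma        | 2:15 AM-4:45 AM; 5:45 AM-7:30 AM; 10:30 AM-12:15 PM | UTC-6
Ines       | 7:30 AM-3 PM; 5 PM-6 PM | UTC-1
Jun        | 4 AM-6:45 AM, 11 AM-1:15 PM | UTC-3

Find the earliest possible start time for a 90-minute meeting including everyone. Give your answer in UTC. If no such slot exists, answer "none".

Yara in UTC: 06:00-10:45, 16:45-18:45 (add 3h to convert from UTC-3).
Jamal in UTC: 08:00-14:30, 18:15-18:45 (add 3h to convert from UTC-3).
Uma in UTC: 08:15-10:45, 11:45-13:30, 16:30-18:15 (add 6h to convert from UTC-6).
Ines in UTC: 08:30-16:00, 18:00-19:00 (add 1h to convert from UTC-1).
Jun in UTC: 07:00-09:45, 14:00-16:15 (add 3h to convert from UTC-3).
Yara ∩ Jamal: 08:00-10:45, 18:15-18:45.
Yara ∩ Jamal ∩ Uma: 08:15-10:45.
Yara ∩ Jamal ∩ Uma ∩ Ines: 08:30-10:45.
Yara ∩ Jamal ∩ Uma ∩ Ines ∩ Jun: 08:30-09:45.
No common window is at least 90 minutes long.

none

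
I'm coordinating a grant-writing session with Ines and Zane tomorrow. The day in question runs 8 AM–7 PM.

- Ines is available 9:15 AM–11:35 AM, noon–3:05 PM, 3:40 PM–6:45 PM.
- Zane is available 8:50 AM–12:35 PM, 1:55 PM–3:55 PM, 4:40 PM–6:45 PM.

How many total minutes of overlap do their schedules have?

385

Ines ∩ Zane: 09:15-11:35, 12:00-12:35, 13:55-15:05, 15:40-15:55, 16:40-18:45.
Those are the intersection windows.
Summing the common windows: 140 + 35 + 70 + 15 + 125 = 385 minutes.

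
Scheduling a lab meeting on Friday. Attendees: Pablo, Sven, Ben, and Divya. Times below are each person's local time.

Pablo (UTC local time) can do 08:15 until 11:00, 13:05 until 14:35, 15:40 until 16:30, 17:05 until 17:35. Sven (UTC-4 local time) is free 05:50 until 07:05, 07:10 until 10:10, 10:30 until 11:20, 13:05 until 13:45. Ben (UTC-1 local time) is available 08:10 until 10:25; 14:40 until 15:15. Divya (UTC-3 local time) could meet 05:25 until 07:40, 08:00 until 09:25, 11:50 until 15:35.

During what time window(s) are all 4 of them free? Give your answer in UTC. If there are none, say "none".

09:50-10:40

Pablo in UTC: 08:15-11:00, 13:05-14:35, 15:40-16:30, 17:05-17:35.
Sven in UTC: 09:50-11:05, 11:10-14:10, 14:30-15:20, 17:05-17:45 (add 4h to convert from UTC-4).
Ben in UTC: 09:10-11:25, 15:40-16:15 (add 1h to convert from UTC-1).
Divya in UTC: 08:25-10:40, 11:00-12:25, 14:50-18:35 (add 3h to convert from UTC-3).
Pablo ∩ Sven: 09:50-11:00, 13:05-14:10, 14:30-14:35, 17:05-17:35.
Pablo ∩ Sven ∩ Ben: 09:50-11:00.
Pablo ∩ Sven ∩ Ben ∩ Divya: 09:50-10:40.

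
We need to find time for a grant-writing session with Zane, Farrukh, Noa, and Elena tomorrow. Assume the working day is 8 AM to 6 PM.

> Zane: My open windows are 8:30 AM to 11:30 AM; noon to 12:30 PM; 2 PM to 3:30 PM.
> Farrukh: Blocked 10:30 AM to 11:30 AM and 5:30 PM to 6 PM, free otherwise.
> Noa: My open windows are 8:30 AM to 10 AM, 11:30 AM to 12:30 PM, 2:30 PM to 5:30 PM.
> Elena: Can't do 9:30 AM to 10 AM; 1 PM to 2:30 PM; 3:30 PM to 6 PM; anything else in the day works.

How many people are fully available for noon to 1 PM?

2

Zane free: 08:30-11:30, 12:00-12:30, 14:00-15:30.
Farrukh free: 08:00-10:30, 11:30-17:30 (invert busy blocks within the working day).
Noa free: 08:30-10:00, 11:30-12:30, 14:30-17:30.
Elena free: 08:00-09:30, 10:00-13:00, 14:30-15:30 (invert busy blocks within the working day).
Farrukh and Elena can make the full 12:00-13:00 slot — that's 2.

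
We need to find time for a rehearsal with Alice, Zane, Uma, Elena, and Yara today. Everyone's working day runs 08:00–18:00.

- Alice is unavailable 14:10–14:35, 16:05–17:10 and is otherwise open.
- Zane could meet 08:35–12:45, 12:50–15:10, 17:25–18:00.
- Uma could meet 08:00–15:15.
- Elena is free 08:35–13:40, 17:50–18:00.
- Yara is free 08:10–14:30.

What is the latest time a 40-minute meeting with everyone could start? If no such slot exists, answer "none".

13:00

Alice free: 08:00-14:10, 14:35-16:05, 17:10-18:00 (invert busy blocks within the working day).
Zane free: 08:35-12:45, 12:50-15:10, 17:25-18:00.
Uma free: 08:00-15:15.
Elena free: 08:35-13:40, 17:50-18:00.
Yara free: 08:10-14:30.
Alice ∩ Zane: 08:35-12:45, 12:50-14:10, 14:35-15:10, 17:25-18:00.
Alice ∩ Zane ∩ Uma: 08:35-12:45, 12:50-14:10, 14:35-15:10.
Alice ∩ Zane ∩ Uma ∩ Elena: 08:35-12:45, 12:50-13:40.
Alice ∩ Zane ∩ Uma ∩ Elena ∩ Yara: 08:35-12:45, 12:50-13:40.
The last common window of at least 40 minutes is 12:50-13:40; a 40-minute meeting can start as late as 13:00 and still end by 13:40.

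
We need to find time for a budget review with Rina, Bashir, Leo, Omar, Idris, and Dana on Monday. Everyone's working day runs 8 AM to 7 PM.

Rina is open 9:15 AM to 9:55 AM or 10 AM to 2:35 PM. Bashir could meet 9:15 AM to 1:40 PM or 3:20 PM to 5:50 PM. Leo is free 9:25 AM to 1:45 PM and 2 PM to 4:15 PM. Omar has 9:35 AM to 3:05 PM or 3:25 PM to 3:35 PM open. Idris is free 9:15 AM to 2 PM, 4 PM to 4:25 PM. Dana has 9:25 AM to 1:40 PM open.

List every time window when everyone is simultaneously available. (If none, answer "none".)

Rina ∩ Bashir: 09:15-09:55, 10:00-13:40.
Rina ∩ Bashir ∩ Leo: 09:25-09:55, 10:00-13:40.
Rina ∩ Bashir ∩ Leo ∩ Omar: 09:35-09:55, 10:00-13:40.
Rina ∩ Bashir ∩ Leo ∩ Omar ∩ Idris: 09:35-09:55, 10:00-13:40.
Rina ∩ Bashir ∩ Leo ∩ Omar ∩ Idris ∩ Dana: 09:35-09:55, 10:00-13:40.
So the common availability across everyone is 09:35-09:55, 10:00-13:40.

09:35-09:55, 10:00-13:40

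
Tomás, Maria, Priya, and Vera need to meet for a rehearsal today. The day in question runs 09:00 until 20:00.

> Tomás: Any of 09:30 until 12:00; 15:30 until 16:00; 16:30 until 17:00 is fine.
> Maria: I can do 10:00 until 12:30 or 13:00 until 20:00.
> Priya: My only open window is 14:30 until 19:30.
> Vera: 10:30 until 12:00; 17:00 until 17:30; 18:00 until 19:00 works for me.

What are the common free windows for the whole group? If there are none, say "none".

none

Tomás ∩ Maria: 10:00-12:00, 15:30-16:00, 16:30-17:00.
Tomás ∩ Maria ∩ Priya: 15:30-16:00, 16:30-17:00.
Tomás ∩ Maria ∩ Priya ∩ Vera: ∅.
There is no time when everyone is free.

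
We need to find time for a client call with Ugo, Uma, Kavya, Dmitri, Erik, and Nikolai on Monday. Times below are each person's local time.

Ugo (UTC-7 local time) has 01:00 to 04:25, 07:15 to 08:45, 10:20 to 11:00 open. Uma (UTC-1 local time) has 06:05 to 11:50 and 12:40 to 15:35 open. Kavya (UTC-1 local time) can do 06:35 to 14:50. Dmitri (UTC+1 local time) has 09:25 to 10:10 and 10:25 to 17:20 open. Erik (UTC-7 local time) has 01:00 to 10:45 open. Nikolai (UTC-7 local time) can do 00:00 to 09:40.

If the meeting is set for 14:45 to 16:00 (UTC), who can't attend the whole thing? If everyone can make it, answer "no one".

Kavya, Ugo

Ugo in UTC: 08:00-11:25, 14:15-15:45, 17:20-18:00 (add 7h to convert from UTC-7).
Uma in UTC: 07:05-12:50, 13:40-16:35 (add 1h to convert from UTC-1).
Kavya in UTC: 07:35-15:50 (add 1h to convert from UTC-1).
Dmitri in UTC: 08:25-09:10, 09:25-16:20 (subtract 1h to convert from UTC+1).
Erik in UTC: 08:00-17:45 (add 7h to convert from UTC-7).
Nikolai in UTC: 07:00-16:40 (add 7h to convert from UTC-7).
Ugo: not fully free for 14:45-16:00. Uma: free for 14:45-16:00. Kavya: not fully free for 14:45-16:00. Dmitri: free for 14:45-16:00. Erik: free for 14:45-16:00. Nikolai: free for 14:45-16:00.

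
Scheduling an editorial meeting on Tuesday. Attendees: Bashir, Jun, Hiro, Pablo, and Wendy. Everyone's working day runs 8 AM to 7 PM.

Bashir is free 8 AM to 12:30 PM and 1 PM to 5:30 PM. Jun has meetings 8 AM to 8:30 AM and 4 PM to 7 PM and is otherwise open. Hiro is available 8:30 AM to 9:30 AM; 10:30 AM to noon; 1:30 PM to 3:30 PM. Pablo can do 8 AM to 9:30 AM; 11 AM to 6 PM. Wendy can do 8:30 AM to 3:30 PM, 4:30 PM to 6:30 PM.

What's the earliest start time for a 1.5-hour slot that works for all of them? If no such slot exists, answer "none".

Bashir free: 08:00-12:30, 13:00-17:30.
Jun free: 08:30-16:00 (invert busy blocks within the working day).
Hiro free: 08:30-09:30, 10:30-12:00, 13:30-15:30.
Pablo free: 08:00-09:30, 11:00-18:00.
Wendy free: 08:30-15:30, 16:30-18:30.
Bashir ∩ Jun: 08:30-12:30, 13:00-16:00.
Bashir ∩ Jun ∩ Hiro: 08:30-09:30, 10:30-12:00, 13:30-15:30.
Bashir ∩ Jun ∩ Hiro ∩ Pablo: 08:30-09:30, 11:00-12:00, 13:30-15:30.
Bashir ∩ Jun ∩ Hiro ∩ Pablo ∩ Wendy: 08:30-09:30, 11:00-12:00, 13:30-15:30.
So the common availability across everyone is 08:30-09:30, 11:00-12:00, 13:30-15:30.
The first common window of at least 90 minutes is 13:30-15:30, so the earliest start is 13:30.

13:30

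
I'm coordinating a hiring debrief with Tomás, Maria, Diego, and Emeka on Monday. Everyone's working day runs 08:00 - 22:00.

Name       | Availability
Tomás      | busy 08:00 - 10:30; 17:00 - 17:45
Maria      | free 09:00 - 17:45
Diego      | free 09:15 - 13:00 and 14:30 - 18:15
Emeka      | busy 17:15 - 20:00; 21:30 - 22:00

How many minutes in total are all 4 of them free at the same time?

Tomás free: 10:30-17:00, 17:45-22:00 (invert busy blocks within the working day).
Maria free: 09:00-17:45.
Diego free: 09:15-13:00, 14:30-18:15.
Emeka free: 08:00-17:15, 20:00-21:30 (invert busy blocks within the working day).
Tomás ∩ Maria: 10:30-17:00.
Tomás ∩ Maria ∩ Diego: 10:30-13:00, 14:30-17:00.
Tomás ∩ Maria ∩ Diego ∩ Emeka: 10:30-13:00, 14:30-17:00.
Summing the common windows: 150 + 150 = 300 minutes.

300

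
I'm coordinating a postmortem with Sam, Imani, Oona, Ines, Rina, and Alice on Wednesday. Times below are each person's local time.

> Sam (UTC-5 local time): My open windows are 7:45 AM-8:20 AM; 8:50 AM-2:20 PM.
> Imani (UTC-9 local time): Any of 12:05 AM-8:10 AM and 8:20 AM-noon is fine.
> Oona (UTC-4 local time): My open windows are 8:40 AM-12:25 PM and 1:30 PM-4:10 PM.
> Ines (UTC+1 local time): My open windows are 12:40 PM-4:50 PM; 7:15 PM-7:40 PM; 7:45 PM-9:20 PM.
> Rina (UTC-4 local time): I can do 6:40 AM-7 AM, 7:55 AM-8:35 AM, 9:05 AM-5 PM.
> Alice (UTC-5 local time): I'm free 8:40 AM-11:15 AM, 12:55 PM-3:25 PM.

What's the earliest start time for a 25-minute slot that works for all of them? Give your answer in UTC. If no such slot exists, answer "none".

Sam in UTC: 12:45-13:20, 13:50-19:20 (add 5h to convert from UTC-5).
Imani in UTC: 09:05-17:10, 17:20-21:00 (add 9h to convert from UTC-9).
Oona in UTC: 12:40-16:25, 17:30-20:10 (add 4h to convert from UTC-4).
Ines in UTC: 11:40-15:50, 18:15-18:40, 18:45-20:20 (subtract 1h to convert from UTC+1).
Rina in UTC: 10:40-11:00, 11:55-12:35, 13:05-21:00 (add 4h to convert from UTC-4).
Alice in UTC: 13:40-16:15, 17:55-20:25 (add 5h to convert from UTC-5).
Sam ∩ Imani: 12:45-13:20, 13:50-17:10, 17:20-19:20.
Sam ∩ Imani ∩ Oona: 12:45-13:20, 13:50-16:25, 17:30-19:20.
Sam ∩ Imani ∩ Oona ∩ Ines: 12:45-13:20, 13:50-15:50, 18:15-18:40, 18:45-19:20.
Sam ∩ Imani ∩ Oona ∩ Ines ∩ Rina: 13:05-13:20, 13:50-15:50, 18:15-18:40, 18:45-19:20.
Sam ∩ Imani ∩ Oona ∩ Ines ∩ Rina ∩ Alice: 13:50-15:50, 18:15-18:40, 18:45-19:20.
Those are the intersection windows.
The first common window of at least 25 minutes is 13:50-15:50, so the earliest start is 13:50.

13:50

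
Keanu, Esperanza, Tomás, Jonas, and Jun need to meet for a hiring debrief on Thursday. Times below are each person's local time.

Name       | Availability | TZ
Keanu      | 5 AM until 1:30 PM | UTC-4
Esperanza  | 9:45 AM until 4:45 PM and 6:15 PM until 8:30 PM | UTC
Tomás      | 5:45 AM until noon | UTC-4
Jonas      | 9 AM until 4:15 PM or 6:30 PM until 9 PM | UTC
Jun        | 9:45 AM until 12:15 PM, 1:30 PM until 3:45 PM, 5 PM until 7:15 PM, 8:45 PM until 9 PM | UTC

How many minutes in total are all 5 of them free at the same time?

Keanu in UTC: 09:00-17:30 (add 4h to convert from UTC-4).
Esperanza in UTC: 09:45-16:45, 18:15-20:30.
Tomás in UTC: 09:45-16:00 (add 4h to convert from UTC-4).
Jonas in UTC: 09:00-16:15, 18:30-21:00.
Jun in UTC: 09:45-12:15, 13:30-15:45, 17:00-19:15, 20:45-21:00.
Keanu ∩ Esperanza: 09:45-16:45.
Keanu ∩ Esperanza ∩ Tomás: 09:45-16:00.
Keanu ∩ Esperanza ∩ Tomás ∩ Jonas: 09:45-16:00.
Keanu ∩ Esperanza ∩ Tomás ∩ Jonas ∩ Jun: 09:45-12:15, 13:30-15:45.
Summing the common windows: 150 + 135 = 285 minutes.

285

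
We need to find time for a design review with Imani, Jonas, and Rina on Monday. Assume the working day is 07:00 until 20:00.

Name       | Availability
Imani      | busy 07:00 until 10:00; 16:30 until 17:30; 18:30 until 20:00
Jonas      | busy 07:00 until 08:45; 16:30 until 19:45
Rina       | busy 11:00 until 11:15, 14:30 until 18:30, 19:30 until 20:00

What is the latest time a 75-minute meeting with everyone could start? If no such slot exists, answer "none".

13:15

Imani free: 10:00-16:30, 17:30-18:30 (invert busy blocks within the working day).
Jonas free: 08:45-16:30, 19:45-20:00 (invert busy blocks within the working day).
Rina free: 07:00-11:00, 11:15-14:30, 18:30-19:30 (invert busy blocks within the working day).
Imani ∩ Jonas: 10:00-16:30.
Imani ∩ Jonas ∩ Rina: 10:00-11:00, 11:15-14:30.
Those are the intersection windows.
The last common window of at least 75 minutes is 11:15-14:30; a 75-minute meeting can start as late as 13:15 and still end by 14:30.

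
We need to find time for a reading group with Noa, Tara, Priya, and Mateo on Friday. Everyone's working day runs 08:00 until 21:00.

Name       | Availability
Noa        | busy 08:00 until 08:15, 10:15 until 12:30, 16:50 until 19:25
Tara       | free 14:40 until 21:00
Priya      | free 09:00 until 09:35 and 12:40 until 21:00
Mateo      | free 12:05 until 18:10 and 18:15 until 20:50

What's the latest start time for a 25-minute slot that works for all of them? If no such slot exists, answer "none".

Noa free: 08:15-10:15, 12:30-16:50, 19:25-21:00 (invert busy blocks within the working day).
Tara free: 14:40-21:00.
Priya free: 09:00-09:35, 12:40-21:00.
Mateo free: 12:05-18:10, 18:15-20:50.
Noa ∩ Tara: 14:40-16:50, 19:25-21:00.
Noa ∩ Tara ∩ Priya: 14:40-16:50, 19:25-21:00.
Noa ∩ Tara ∩ Priya ∩ Mateo: 14:40-16:50, 19:25-20:50.
Those are the intersection windows.
The last common window of at least 25 minutes is 19:25-20:50; a 25-minute meeting can start as late as 20:25 and still end by 20:50.

20:25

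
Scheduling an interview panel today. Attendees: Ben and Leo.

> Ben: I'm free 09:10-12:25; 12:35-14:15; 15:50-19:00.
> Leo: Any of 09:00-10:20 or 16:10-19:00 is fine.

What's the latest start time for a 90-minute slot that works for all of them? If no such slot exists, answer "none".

17:30

Ben ∩ Leo: 09:10-10:20, 16:10-19:00.
The last common window of at least 90 minutes is 16:10-19:00; a 90-minute meeting can start as late as 17:30 and still end by 19:00.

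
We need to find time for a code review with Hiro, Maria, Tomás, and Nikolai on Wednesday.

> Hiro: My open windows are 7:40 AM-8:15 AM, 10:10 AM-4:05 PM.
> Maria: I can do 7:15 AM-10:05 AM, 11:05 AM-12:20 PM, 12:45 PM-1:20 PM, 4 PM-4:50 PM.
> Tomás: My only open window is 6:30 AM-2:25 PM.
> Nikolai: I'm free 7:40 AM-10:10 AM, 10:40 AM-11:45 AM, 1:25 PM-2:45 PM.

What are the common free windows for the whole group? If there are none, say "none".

Hiro ∩ Maria: 07:40-08:15, 11:05-12:20, 12:45-13:20, 16:00-16:05.
Hiro ∩ Maria ∩ Tomás: 07:40-08:15, 11:05-12:20, 12:45-13:20.
Hiro ∩ Maria ∩ Tomás ∩ Nikolai: 07:40-08:15, 11:05-11:45.

07:40-08:15, 11:05-11:45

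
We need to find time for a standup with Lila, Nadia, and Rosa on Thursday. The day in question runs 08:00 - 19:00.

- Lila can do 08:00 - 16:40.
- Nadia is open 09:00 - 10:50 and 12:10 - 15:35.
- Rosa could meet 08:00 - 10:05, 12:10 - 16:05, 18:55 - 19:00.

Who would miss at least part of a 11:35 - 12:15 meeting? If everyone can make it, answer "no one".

Lila: free for 11:35-12:15. Nadia: not fully free for 11:35-12:15. Rosa: not fully free for 11:35-12:15.

Nadia, Rosa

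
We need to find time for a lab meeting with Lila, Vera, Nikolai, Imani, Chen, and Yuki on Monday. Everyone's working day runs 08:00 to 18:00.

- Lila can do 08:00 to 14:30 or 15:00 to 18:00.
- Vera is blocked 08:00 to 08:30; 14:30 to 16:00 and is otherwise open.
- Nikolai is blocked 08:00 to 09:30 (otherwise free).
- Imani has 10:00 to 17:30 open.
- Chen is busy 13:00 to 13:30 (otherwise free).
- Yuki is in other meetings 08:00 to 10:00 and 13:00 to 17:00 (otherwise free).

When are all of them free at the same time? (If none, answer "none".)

Lila free: 08:00-14:30, 15:00-18:00.
Vera free: 08:30-14:30, 16:00-18:00 (invert busy blocks within the working day).
Nikolai free: 09:30-18:00 (invert busy blocks within the working day).
Imani free: 10:00-17:30.
Chen free: 08:00-13:00, 13:30-18:00 (invert busy blocks within the working day).
Yuki free: 10:00-13:00, 17:00-18:00 (invert busy blocks within the working day).
Lila ∩ Vera: 08:30-14:30, 16:00-18:00.
Lila ∩ Vera ∩ Nikolai: 09:30-14:30, 16:00-18:00.
Lila ∩ Vera ∩ Nikolai ∩ Imani: 10:00-14:30, 16:00-17:30.
Lila ∩ Vera ∩ Nikolai ∩ Imani ∩ Chen: 10:00-13:00, 13:30-14:30, 16:00-17:30.
Lila ∩ Vera ∩ Nikolai ∩ Imani ∩ Chen ∩ Yuki: 10:00-13:00, 17:00-17:30.

10:00-13:00, 17:00-17:30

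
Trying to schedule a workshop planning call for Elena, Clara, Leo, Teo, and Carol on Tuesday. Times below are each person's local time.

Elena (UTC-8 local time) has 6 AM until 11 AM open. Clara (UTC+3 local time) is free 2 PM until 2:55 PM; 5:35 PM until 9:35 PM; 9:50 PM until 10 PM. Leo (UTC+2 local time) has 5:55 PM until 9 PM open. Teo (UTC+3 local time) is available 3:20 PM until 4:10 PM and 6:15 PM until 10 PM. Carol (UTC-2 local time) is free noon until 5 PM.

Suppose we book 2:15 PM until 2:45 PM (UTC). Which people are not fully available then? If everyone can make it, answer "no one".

Clara, Leo, Teo

Elena in UTC: 14:00-19:00 (add 8h to convert from UTC-8).
Clara in UTC: 11:00-11:55, 14:35-18:35, 18:50-19:00 (subtract 3h to convert from UTC+3).
Leo in UTC: 15:55-19:00 (subtract 2h to convert from UTC+2).
Teo in UTC: 12:20-13:10, 15:15-19:00 (subtract 3h to convert from UTC+3).
Carol in UTC: 14:00-19:00 (add 2h to convert from UTC-2).
Elena: free for 14:15-14:45. Clara: not fully free for 14:15-14:45. Leo: not fully free for 14:15-14:45. Teo: not fully free for 14:15-14:45. Carol: free for 14:15-14:45.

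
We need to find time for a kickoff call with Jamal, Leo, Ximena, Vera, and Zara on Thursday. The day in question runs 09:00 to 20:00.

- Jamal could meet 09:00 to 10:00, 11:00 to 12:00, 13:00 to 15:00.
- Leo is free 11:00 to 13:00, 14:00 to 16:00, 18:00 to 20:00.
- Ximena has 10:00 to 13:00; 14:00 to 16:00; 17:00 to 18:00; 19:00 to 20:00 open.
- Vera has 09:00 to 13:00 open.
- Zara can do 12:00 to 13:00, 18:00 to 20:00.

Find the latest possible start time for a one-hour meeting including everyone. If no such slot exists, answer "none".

Jamal ∩ Leo: 11:00-12:00, 14:00-15:00.
Jamal ∩ Leo ∩ Ximena: 11:00-12:00, 14:00-15:00.
Jamal ∩ Leo ∩ Ximena ∩ Vera: 11:00-12:00.
Jamal ∩ Leo ∩ Ximena ∩ Vera ∩ Zara: ∅.
There is no time when everyone is free.
No common window is at least 60 minutes long.

none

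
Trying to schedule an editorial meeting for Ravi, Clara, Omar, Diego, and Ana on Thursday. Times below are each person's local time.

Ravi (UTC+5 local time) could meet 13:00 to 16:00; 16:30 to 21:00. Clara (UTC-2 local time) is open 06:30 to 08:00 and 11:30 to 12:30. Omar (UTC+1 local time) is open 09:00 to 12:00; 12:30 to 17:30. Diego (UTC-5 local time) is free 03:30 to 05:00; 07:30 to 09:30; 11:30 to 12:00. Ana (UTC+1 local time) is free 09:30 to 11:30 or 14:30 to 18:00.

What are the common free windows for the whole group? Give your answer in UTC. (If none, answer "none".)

08:30-10:00, 13:30-14:30

Ravi in UTC: 08:00-11:00, 11:30-16:00 (subtract 5h to convert from UTC+5).
Clara in UTC: 08:30-10:00, 13:30-14:30 (add 2h to convert from UTC-2).
Omar in UTC: 08:00-11:00, 11:30-16:30 (subtract 1h to convert from UTC+1).
Diego in UTC: 08:30-10:00, 12:30-14:30, 16:30-17:00 (add 5h to convert from UTC-5).
Ana in UTC: 08:30-10:30, 13:30-17:00 (subtract 1h to convert from UTC+1).
Ravi ∩ Clara: 08:30-10:00, 13:30-14:30.
Ravi ∩ Clara ∩ Omar: 08:30-10:00, 13:30-14:30.
Ravi ∩ Clara ∩ Omar ∩ Diego: 08:30-10:00, 13:30-14:30.
Ravi ∩ Clara ∩ Omar ∩ Diego ∩ Ana: 08:30-10:00, 13:30-14:30.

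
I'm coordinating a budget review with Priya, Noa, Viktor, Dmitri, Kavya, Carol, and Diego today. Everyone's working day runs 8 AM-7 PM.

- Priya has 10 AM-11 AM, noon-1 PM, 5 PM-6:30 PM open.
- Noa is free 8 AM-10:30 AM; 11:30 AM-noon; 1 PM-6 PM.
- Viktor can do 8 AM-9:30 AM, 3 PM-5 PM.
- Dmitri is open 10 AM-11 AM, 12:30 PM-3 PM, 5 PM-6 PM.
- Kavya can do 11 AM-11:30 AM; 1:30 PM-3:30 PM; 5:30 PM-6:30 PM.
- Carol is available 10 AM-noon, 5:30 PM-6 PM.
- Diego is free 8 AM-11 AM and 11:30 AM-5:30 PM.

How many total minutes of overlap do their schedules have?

0

Priya ∩ Noa: 10:00-10:30, 17:00-18:00.
Priya ∩ Noa ∩ Viktor: ∅.
Priya ∩ Noa ∩ Viktor ∩ Dmitri: ∅.
Priya ∩ Noa ∩ Viktor ∩ Dmitri ∩ Kavya: ∅.
Priya ∩ Noa ∩ Viktor ∩ Dmitri ∩ Kavya ∩ Carol: ∅.
Priya ∩ Noa ∩ Viktor ∩ Dmitri ∩ Kavya ∩ Carol ∩ Diego: ∅.
There is no time when everyone is free.
There is no common window, so the total is 0 minutes.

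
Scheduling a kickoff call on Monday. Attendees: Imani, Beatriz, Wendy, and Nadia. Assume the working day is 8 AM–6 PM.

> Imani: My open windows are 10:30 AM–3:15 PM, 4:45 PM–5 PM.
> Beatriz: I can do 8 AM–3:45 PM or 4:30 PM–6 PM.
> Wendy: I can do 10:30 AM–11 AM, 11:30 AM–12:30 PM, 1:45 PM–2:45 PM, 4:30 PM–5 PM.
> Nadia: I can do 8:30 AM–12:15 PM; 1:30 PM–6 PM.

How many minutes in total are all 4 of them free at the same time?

Imani ∩ Beatriz: 10:30-15:15, 16:45-17:00.
Imani ∩ Beatriz ∩ Wendy: 10:30-11:00, 11:30-12:30, 13:45-14:45, 16:45-17:00.
Imani ∩ Beatriz ∩ Wendy ∩ Nadia: 10:30-11:00, 11:30-12:15, 13:45-14:45, 16:45-17:00.
Those are the intersection windows.
Summing the common windows: 30 + 45 + 60 + 15 = 150 minutes.

150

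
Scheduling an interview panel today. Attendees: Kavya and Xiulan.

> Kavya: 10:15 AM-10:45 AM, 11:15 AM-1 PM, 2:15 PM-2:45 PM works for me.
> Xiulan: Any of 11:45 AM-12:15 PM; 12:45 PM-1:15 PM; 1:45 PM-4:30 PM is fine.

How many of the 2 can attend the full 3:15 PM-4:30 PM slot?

Xiulan can make the full 15:15-16:30 slot — that's 1.

1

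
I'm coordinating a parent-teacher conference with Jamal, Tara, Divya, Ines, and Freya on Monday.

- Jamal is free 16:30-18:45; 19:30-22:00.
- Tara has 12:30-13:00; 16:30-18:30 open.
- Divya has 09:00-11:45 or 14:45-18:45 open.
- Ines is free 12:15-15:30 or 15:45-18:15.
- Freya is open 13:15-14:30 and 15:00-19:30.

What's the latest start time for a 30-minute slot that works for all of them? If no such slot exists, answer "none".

Jamal ∩ Tara: 16:30-18:30.
Jamal ∩ Tara ∩ Divya: 16:30-18:30.
Jamal ∩ Tara ∩ Divya ∩ Ines: 16:30-18:15.
Jamal ∩ Tara ∩ Divya ∩ Ines ∩ Freya: 16:30-18:15.
The last common window of at least 30 minutes is 16:30-18:15; a 30-minute meeting can start as late as 17:45 and still end by 18:15.

17:45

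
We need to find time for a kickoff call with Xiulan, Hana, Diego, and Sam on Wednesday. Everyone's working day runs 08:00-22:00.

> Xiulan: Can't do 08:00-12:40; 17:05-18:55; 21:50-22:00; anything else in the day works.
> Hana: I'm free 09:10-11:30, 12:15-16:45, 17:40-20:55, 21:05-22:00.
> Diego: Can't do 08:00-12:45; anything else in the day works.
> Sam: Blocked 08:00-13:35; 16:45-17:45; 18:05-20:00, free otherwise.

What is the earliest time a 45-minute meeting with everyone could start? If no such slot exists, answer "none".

13:35

Xiulan free: 12:40-17:05, 18:55-21:50 (invert busy blocks within the working day).
Hana free: 09:10-11:30, 12:15-16:45, 17:40-20:55, 21:05-22:00.
Diego free: 12:45-22:00 (invert busy blocks within the working day).
Sam free: 13:35-16:45, 17:45-18:05, 20:00-22:00 (invert busy blocks within the working day).
Xiulan ∩ Hana: 12:40-16:45, 18:55-20:55, 21:05-21:50.
Xiulan ∩ Hana ∩ Diego: 12:45-16:45, 18:55-20:55, 21:05-21:50.
Xiulan ∩ Hana ∩ Diego ∩ Sam: 13:35-16:45, 20:00-20:55, 21:05-21:50.
The first common window of at least 45 minutes is 13:35-16:45, so the earliest start is 13:35.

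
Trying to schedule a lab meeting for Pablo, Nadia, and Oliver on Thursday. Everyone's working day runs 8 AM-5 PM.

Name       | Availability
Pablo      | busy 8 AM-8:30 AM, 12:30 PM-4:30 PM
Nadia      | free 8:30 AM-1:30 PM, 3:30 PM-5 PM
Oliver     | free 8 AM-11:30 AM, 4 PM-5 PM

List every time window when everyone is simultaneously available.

Pablo free: 08:30-12:30, 16:30-17:00 (invert busy blocks within the working day).
Nadia free: 08:30-13:30, 15:30-17:00.
Oliver free: 08:00-11:30, 16:00-17:00.
Pablo ∩ Nadia: 08:30-12:30, 16:30-17:00.
Pablo ∩ Nadia ∩ Oliver: 08:30-11:30, 16:30-17:00.

08:30-11:30, 16:30-17:00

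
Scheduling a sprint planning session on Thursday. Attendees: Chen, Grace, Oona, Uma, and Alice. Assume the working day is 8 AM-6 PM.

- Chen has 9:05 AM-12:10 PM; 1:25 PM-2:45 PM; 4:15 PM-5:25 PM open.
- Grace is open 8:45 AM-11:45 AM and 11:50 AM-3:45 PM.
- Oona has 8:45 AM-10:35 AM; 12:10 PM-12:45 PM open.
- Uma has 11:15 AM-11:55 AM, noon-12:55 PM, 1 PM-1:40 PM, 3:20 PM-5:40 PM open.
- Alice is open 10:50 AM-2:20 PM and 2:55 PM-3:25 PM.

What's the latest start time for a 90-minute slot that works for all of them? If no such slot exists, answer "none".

none

Chen ∩ Grace: 09:05-11:45, 11:50-12:10, 13:25-14:45.
Chen ∩ Grace ∩ Oona: 09:05-10:35.
Chen ∩ Grace ∩ Oona ∩ Uma: ∅.
Chen ∩ Grace ∩ Oona ∩ Uma ∩ Alice: ∅.
There is no time when everyone is free.
No common window is at least 90 minutes long.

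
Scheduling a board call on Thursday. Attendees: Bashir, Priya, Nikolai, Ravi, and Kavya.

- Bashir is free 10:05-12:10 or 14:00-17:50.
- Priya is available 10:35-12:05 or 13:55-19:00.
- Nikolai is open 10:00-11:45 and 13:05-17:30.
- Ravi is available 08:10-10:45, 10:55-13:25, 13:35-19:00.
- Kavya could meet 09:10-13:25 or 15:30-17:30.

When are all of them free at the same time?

Bashir ∩ Priya: 10:35-12:05, 14:00-17:50.
Bashir ∩ Priya ∩ Nikolai: 10:35-11:45, 14:00-17:30.
Bashir ∩ Priya ∩ Nikolai ∩ Ravi: 10:35-10:45, 10:55-11:45, 14:00-17:30.
Bashir ∩ Priya ∩ Nikolai ∩ Ravi ∩ Kavya: 10:35-10:45, 10:55-11:45, 15:30-17:30.

10:35-10:45, 10:55-11:45, 15:30-17:30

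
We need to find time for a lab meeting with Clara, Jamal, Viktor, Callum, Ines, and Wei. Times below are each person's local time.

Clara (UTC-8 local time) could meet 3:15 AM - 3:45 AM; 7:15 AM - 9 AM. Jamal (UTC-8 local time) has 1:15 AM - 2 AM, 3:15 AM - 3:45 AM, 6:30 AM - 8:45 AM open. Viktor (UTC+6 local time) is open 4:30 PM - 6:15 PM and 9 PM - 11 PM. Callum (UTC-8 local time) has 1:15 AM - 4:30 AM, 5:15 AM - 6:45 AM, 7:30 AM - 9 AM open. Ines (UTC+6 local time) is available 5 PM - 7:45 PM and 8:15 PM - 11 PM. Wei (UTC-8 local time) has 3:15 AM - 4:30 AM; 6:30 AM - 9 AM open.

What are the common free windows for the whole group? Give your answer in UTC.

Clara in UTC: 11:15-11:45, 15:15-17:00 (add 8h to convert from UTC-8).
Jamal in UTC: 09:15-10:00, 11:15-11:45, 14:30-16:45 (add 8h to convert from UTC-8).
Viktor in UTC: 10:30-12:15, 15:00-17:00 (subtract 6h to convert from UTC+6).
Callum in UTC: 09:15-12:30, 13:15-14:45, 15:30-17:00 (add 8h to convert from UTC-8).
Ines in UTC: 11:00-13:45, 14:15-17:00 (subtract 6h to convert from UTC+6).
Wei in UTC: 11:15-12:30, 14:30-17:00 (add 8h to convert from UTC-8).
Clara ∩ Jamal: 11:15-11:45, 15:15-16:45.
Clara ∩ Jamal ∩ Viktor: 11:15-11:45, 15:15-16:45.
Clara ∩ Jamal ∩ Viktor ∩ Callum: 11:15-11:45, 15:30-16:45.
Clara ∩ Jamal ∩ Viktor ∩ Callum ∩ Ines: 11:15-11:45, 15:30-16:45.
Clara ∩ Jamal ∩ Viktor ∩ Callum ∩ Ines ∩ Wei: 11:15-11:45, 15:30-16:45.

11:15-11:45, 15:30-16:45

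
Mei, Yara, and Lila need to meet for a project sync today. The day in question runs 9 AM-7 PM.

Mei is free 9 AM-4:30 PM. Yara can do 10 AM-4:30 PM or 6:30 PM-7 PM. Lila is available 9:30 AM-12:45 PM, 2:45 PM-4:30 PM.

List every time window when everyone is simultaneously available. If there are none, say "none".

Mei ∩ Yara: 10:00-16:30.
Mei ∩ Yara ∩ Lila: 10:00-12:45, 14:45-16:30.
Those are the intersection windows.

10:00-12:45, 14:45-16:30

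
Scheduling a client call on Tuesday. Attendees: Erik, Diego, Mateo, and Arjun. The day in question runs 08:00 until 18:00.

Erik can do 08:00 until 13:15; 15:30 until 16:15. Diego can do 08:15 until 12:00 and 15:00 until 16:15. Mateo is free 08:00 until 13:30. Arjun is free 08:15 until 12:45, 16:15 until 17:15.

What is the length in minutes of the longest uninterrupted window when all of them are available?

225

Erik ∩ Diego: 08:15-12:00, 15:30-16:15.
Erik ∩ Diego ∩ Mateo: 08:15-12:00.
Erik ∩ Diego ∩ Mateo ∩ Arjun: 08:15-12:00.
The longest is 08:15-12:00 at 225 minutes.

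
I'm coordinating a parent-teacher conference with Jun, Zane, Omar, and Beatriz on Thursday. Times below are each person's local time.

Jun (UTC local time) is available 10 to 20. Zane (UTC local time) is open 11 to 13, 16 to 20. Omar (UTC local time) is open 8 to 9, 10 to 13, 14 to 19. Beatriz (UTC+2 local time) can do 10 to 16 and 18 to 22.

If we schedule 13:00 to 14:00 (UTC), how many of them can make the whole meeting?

2

Jun in UTC: 10:00-20:00.
Zane in UTC: 11:00-13:00, 16:00-20:00.
Omar in UTC: 08:00-09:00, 10:00-13:00, 14:00-19:00.
Beatriz in UTC: 08:00-14:00, 16:00-20:00 (subtract 2h to convert from UTC+2).
Jun and Beatriz can make the full 13:00-14:00 slot — that's 2.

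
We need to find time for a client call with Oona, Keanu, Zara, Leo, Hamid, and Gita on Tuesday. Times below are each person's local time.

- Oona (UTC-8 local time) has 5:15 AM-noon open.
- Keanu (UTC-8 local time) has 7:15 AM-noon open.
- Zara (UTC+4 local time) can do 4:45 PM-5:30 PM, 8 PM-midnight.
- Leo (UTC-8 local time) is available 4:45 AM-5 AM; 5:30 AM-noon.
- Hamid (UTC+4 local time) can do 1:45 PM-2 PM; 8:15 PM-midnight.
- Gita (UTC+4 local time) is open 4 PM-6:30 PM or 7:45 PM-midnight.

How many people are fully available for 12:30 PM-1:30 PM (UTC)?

Oona in UTC: 13:15-20:00 (add 8h to convert from UTC-8).
Keanu in UTC: 15:15-20:00 (add 8h to convert from UTC-8).
Zara in UTC: 12:45-13:30, 16:00-20:00 (subtract 4h to convert from UTC+4).
Leo in UTC: 12:45-13:00, 13:30-20:00 (add 8h to convert from UTC-8).
Hamid in UTC: 09:45-10:00, 16:15-20:00 (subtract 4h to convert from UTC+4).
Gita in UTC: 12:00-14:30, 15:45-20:00 (subtract 4h to convert from UTC+4).
Gita can make the full 12:30-13:30 slot — that's 1.

1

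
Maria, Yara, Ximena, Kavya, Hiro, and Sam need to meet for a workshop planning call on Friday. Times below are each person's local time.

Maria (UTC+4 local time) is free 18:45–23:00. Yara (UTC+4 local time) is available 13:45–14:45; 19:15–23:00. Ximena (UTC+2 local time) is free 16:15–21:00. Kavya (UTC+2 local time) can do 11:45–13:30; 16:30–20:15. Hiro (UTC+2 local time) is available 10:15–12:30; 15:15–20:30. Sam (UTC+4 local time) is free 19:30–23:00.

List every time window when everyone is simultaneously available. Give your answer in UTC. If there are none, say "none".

15:30-18:15

Maria in UTC: 14:45-19:00 (subtract 4h to convert from UTC+4).
Yara in UTC: 09:45-10:45, 15:15-19:00 (subtract 4h to convert from UTC+4).
Ximena in UTC: 14:15-19:00 (subtract 2h to convert from UTC+2).
Kavya in UTC: 09:45-11:30, 14:30-18:15 (subtract 2h to convert from UTC+2).
Hiro in UTC: 08:15-10:30, 13:15-18:30 (subtract 2h to convert from UTC+2).
Sam in UTC: 15:30-19:00 (subtract 4h to convert from UTC+4).
Maria ∩ Yara: 15:15-19:00.
Maria ∩ Yara ∩ Ximena: 15:15-19:00.
Maria ∩ Yara ∩ Ximena ∩ Kavya: 15:15-18:15.
Maria ∩ Yara ∩ Ximena ∩ Kavya ∩ Hiro: 15:15-18:15.
Maria ∩ Yara ∩ Ximena ∩ Kavya ∩ Hiro ∩ Sam: 15:30-18:15.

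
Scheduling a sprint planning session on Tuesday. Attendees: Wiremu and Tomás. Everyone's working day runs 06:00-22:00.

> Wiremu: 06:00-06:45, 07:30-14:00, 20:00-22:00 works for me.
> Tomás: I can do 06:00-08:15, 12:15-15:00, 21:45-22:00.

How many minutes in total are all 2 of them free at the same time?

Wiremu ∩ Tomás: 06:00-06:45, 07:30-08:15, 12:15-14:00, 21:45-22:00.
Those are the intersection windows.
Summing the common windows: 45 + 45 + 105 + 15 = 210 minutes.

210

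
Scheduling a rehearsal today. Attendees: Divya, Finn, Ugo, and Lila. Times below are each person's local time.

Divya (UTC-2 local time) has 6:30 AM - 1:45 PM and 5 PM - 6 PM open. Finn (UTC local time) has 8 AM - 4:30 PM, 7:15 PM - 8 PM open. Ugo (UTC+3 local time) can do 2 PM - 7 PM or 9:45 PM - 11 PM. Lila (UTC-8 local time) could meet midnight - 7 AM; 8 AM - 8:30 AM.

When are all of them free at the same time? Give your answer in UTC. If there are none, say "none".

11:00-15:00

Divya in UTC: 08:30-15:45, 19:00-20:00 (add 2h to convert from UTC-2).
Finn in UTC: 08:00-16:30, 19:15-20:00.
Ugo in UTC: 11:00-16:00, 18:45-20:00 (subtract 3h to convert from UTC+3).
Lila in UTC: 08:00-15:00, 16:00-16:30 (add 8h to convert from UTC-8).
Divya ∩ Finn: 08:30-15:45, 19:15-20:00.
Divya ∩ Finn ∩ Ugo: 11:00-15:45, 19:15-20:00.
Divya ∩ Finn ∩ Ugo ∩ Lila: 11:00-15:00.
So the common availability across everyone is 11:00-15:00.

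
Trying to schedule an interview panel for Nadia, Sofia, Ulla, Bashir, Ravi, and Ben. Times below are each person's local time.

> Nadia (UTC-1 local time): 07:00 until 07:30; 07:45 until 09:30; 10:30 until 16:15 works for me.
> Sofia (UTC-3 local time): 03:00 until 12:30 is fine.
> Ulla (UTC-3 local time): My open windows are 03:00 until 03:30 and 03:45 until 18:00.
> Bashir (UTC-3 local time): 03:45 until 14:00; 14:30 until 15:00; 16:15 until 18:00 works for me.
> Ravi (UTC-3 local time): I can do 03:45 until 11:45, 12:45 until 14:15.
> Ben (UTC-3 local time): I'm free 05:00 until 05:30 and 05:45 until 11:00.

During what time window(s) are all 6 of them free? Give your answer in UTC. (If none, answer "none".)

08:00-08:30, 08:45-10:30, 11:30-14:00

Nadia in UTC: 08:00-08:30, 08:45-10:30, 11:30-17:15 (add 1h to convert from UTC-1).
Sofia in UTC: 06:00-15:30 (add 3h to convert from UTC-3).
Ulla in UTC: 06:00-06:30, 06:45-21:00 (add 3h to convert from UTC-3).
Bashir in UTC: 06:45-17:00, 17:30-18:00, 19:15-21:00 (add 3h to convert from UTC-3).
Ravi in UTC: 06:45-14:45, 15:45-17:15 (add 3h to convert from UTC-3).
Ben in UTC: 08:00-08:30, 08:45-14:00 (add 3h to convert from UTC-3).
Nadia ∩ Sofia: 08:00-08:30, 08:45-10:30, 11:30-15:30.
Nadia ∩ Sofia ∩ Ulla: 08:00-08:30, 08:45-10:30, 11:30-15:30.
Nadia ∩ Sofia ∩ Ulla ∩ Bashir: 08:00-08:30, 08:45-10:30, 11:30-15:30.
Nadia ∩ Sofia ∩ Ulla ∩ Bashir ∩ Ravi: 08:00-08:30, 08:45-10:30, 11:30-14:45.
Nadia ∩ Sofia ∩ Ulla ∩ Bashir ∩ Ravi ∩ Ben: 08:00-08:30, 08:45-10:30, 11:30-14:00.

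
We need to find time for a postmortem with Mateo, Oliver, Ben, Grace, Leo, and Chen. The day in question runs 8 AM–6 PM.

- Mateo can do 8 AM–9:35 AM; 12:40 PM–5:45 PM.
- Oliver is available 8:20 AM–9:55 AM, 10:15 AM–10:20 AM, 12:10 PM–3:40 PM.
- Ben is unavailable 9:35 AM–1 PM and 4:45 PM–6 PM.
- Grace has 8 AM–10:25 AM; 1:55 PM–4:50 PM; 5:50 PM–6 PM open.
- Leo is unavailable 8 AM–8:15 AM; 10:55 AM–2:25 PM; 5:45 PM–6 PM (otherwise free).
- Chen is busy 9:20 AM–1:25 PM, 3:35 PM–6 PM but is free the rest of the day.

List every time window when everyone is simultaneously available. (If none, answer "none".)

08:20-09:20, 14:25-15:35

Mateo free: 08:00-09:35, 12:40-17:45.
Oliver free: 08:20-09:55, 10:15-10:20, 12:10-15:40.
Ben free: 08:00-09:35, 13:00-16:45 (invert busy blocks within the working day).
Grace free: 08:00-10:25, 13:55-16:50, 17:50-18:00.
Leo free: 08:15-10:55, 14:25-17:45 (invert busy blocks within the working day).
Chen free: 08:00-09:20, 13:25-15:35 (invert busy blocks within the working day).
Mateo ∩ Oliver: 08:20-09:35, 12:40-15:40.
Mateo ∩ Oliver ∩ Ben: 08:20-09:35, 13:00-15:40.
Mateo ∩ Oliver ∩ Ben ∩ Grace: 08:20-09:35, 13:55-15:40.
Mateo ∩ Oliver ∩ Ben ∩ Grace ∩ Leo: 08:20-09:35, 14:25-15:40.
Mateo ∩ Oliver ∩ Ben ∩ Grace ∩ Leo ∩ Chen: 08:20-09:20, 14:25-15:35.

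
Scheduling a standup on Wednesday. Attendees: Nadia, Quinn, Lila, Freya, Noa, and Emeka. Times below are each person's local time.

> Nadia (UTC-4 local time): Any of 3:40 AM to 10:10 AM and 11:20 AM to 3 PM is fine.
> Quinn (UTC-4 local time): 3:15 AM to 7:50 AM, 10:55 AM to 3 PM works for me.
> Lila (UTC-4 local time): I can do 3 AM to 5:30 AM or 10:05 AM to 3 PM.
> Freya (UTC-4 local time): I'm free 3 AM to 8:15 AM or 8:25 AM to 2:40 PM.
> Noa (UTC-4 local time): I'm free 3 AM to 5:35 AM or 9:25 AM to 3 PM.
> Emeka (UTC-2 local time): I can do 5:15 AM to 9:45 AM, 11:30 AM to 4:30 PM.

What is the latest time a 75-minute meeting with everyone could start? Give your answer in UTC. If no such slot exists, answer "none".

17:15

Nadia in UTC: 07:40-14:10, 15:20-19:00 (add 4h to convert from UTC-4).
Quinn in UTC: 07:15-11:50, 14:55-19:00 (add 4h to convert from UTC-4).
Lila in UTC: 07:00-09:30, 14:05-19:00 (add 4h to convert from UTC-4).
Freya in UTC: 07:00-12:15, 12:25-18:40 (add 4h to convert from UTC-4).
Noa in UTC: 07:00-09:35, 13:25-19:00 (add 4h to convert from UTC-4).
Emeka in UTC: 07:15-11:45, 13:30-18:30 (add 2h to convert from UTC-2).
Nadia ∩ Quinn: 07:40-11:50, 15:20-19:00.
Nadia ∩ Quinn ∩ Lila: 07:40-09:30, 15:20-19:00.
Nadia ∩ Quinn ∩ Lila ∩ Freya: 07:40-09:30, 15:20-18:40.
Nadia ∩ Quinn ∩ Lila ∩ Freya ∩ Noa: 07:40-09:30, 15:20-18:40.
Nadia ∩ Quinn ∩ Lila ∩ Freya ∩ Noa ∩ Emeka: 07:40-09:30, 15:20-18:30.
The last common window of at least 75 minutes is 15:20-18:30; a 75-minute meeting can start as late as 17:15 and still end by 18:30.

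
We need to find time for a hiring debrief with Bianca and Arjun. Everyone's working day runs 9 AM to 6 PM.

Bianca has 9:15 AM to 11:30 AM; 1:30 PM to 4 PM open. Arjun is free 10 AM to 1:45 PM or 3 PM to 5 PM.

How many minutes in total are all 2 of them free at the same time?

165

Bianca ∩ Arjun: 10:00-11:30, 13:30-13:45, 15:00-16:00.
Summing the common windows: 90 + 15 + 60 = 165 minutes.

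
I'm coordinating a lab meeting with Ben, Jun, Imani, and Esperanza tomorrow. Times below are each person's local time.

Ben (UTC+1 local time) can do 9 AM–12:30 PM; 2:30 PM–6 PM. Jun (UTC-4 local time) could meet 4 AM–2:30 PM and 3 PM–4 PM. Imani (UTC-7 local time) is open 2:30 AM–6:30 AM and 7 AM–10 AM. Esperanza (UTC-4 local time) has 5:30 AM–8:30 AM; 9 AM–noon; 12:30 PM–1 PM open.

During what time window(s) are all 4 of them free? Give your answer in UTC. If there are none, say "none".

Ben in UTC: 08:00-11:30, 13:30-17:00 (subtract 1h to convert from UTC+1).
Jun in UTC: 08:00-18:30, 19:00-20:00 (add 4h to convert from UTC-4).
Imani in UTC: 09:30-13:30, 14:00-17:00 (add 7h to convert from UTC-7).
Esperanza in UTC: 09:30-12:30, 13:00-16:00, 16:30-17:00 (add 4h to convert from UTC-4).
Ben ∩ Jun: 08:00-11:30, 13:30-17:00.
Ben ∩ Jun ∩ Imani: 09:30-11:30, 14:00-17:00.
Ben ∩ Jun ∩ Imani ∩ Esperanza: 09:30-11:30, 14:00-16:00, 16:30-17:00.

09:30-11:30, 14:00-16:00, 16:30-17:00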